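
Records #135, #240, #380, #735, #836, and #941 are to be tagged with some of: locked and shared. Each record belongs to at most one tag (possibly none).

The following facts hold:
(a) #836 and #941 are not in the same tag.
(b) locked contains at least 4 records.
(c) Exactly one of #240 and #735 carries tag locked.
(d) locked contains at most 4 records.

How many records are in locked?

4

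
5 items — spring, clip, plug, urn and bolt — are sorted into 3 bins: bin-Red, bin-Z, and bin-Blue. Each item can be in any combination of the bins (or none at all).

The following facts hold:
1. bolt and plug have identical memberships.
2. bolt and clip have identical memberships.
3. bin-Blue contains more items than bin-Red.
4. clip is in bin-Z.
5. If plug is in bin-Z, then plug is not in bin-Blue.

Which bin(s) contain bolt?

From (4): clip ∈ bin-Z.
(2): bolt matches clip: bolt ∈ bin-Z.
(1): plug matches bolt: plug ∈ bin-Z.
(5): plug ∉ bin-Blue.
(1): bolt matches plug: bolt ∉ bin-Blue.
(2): clip matches bolt: clip ∉ bin-Blue.
Suppose bolt ∈ bin-Red: no assignment then satisfies all the clues, so bolt ∉ bin-Red.

bolt: bin-Z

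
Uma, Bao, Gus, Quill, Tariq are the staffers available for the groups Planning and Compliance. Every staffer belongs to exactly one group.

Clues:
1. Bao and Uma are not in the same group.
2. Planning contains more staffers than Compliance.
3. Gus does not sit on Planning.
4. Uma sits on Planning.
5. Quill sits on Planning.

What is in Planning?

Planning = {Quill, Tariq, Uma}

From (3): Gus ∉ Planning.
From (4): Uma ∈ Planning.
From (5): Quill ∈ Planning.
(1): Bao ∉ Planning.
Only one group left: Bao ∈ Compliance.
Only one group left: Gus ∈ Compliance.
Suppose Tariq ∉ Planning: no assignment then satisfies all the clues, so Tariq ∈ Planning.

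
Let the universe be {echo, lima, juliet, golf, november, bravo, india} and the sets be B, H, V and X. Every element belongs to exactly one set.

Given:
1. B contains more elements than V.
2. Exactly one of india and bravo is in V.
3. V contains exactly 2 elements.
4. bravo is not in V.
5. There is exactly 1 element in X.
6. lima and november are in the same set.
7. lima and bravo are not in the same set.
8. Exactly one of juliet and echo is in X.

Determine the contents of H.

H = {bravo}

From (4): bravo ∉ V.
(2) (exactly one): india ∈ V.
Suppose echo ∈ H: no assignment then satisfies all the clues, so echo ∉ H.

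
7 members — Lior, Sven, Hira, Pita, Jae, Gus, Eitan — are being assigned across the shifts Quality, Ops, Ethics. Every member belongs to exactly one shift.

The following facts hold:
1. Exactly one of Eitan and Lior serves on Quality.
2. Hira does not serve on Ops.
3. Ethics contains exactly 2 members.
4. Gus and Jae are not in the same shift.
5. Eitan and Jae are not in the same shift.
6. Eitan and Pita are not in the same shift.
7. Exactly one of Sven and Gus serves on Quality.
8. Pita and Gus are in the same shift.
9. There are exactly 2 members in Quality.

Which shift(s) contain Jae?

Jae: Ethics

From (2): Hira ∉ Ops.
Suppose Jae ∈ Quality: no assignment then satisfies all the clues, so Jae ∉ Quality.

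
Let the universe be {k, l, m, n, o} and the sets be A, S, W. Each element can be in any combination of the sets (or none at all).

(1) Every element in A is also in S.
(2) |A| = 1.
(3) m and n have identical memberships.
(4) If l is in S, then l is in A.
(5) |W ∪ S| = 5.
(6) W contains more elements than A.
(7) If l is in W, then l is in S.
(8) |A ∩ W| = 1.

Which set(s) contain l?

l: A, S, W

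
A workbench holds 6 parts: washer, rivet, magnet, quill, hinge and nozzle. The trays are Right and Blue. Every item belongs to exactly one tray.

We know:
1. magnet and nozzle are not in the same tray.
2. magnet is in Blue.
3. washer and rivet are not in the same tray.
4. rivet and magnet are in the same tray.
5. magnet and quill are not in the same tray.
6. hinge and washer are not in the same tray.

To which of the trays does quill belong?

From (2): magnet ∈ Blue.
(1): nozzle ∉ Blue.
(4): rivet matches magnet: rivet ∉ Right.
(4): rivet matches magnet: rivet ∈ Blue.
(5): quill ∉ Blue.
Only one tray left: quill ∈ Right.
Only one tray left: nozzle ∈ Right.
(3): washer ∉ Blue.
Only one tray left: washer ∈ Right.
(6): hinge ∉ Right.
Only one tray left: hinge ∈ Blue.

quill: Right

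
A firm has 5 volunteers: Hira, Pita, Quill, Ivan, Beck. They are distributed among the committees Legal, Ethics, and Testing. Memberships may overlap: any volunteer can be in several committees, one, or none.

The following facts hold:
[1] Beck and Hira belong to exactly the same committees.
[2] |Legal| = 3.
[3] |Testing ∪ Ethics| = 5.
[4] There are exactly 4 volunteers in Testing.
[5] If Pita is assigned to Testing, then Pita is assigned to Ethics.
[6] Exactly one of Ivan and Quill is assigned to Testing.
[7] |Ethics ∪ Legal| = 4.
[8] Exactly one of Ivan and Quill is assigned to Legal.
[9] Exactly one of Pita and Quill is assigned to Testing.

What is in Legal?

Legal = {Beck, Hira, Quill}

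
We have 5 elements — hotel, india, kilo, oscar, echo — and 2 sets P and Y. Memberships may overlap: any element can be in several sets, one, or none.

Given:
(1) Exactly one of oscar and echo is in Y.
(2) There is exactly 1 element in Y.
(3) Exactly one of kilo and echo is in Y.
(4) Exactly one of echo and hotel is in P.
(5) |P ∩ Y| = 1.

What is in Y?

Y = {echo}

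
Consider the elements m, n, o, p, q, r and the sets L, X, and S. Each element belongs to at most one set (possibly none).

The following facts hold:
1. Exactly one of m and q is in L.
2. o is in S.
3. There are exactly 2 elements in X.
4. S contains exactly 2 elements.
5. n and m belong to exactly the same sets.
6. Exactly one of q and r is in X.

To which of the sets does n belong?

From (2): o ∈ S.
Suppose n ∉ L: no assignment then satisfies all the clues, so n ∈ L.

n: L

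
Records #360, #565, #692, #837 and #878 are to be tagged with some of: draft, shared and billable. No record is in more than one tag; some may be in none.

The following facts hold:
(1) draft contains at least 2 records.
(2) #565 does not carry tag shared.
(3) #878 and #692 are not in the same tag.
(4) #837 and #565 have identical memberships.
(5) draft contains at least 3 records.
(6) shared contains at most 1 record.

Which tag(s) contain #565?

#565: draft

From (2): #565 ∉ shared.
(4): #837 matches #565: #837 ∉ shared.
Suppose #565 ∉ draft: no assignment then satisfies all the clues, so #565 ∈ draft.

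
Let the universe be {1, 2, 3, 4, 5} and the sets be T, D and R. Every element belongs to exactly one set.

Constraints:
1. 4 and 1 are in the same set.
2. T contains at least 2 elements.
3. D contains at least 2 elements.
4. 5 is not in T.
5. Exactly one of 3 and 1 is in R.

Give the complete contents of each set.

T = {1, 4}; D = {2, 5}; R = {3}

From (4): 5 ∉ T.
Suppose 1 ∉ T: no assignment then satisfies all the clues, so 1 ∈ T.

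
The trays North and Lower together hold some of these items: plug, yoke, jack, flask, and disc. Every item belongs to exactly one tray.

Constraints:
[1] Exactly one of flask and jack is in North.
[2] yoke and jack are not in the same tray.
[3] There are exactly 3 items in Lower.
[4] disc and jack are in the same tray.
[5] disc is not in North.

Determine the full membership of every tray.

North = {flask, yoke}; Lower = {disc, jack, plug}

From (5): disc ∉ North.
(4): jack matches disc: jack ∉ North.
Only one tray left: jack ∈ Lower.
Only one tray left: disc ∈ Lower.
(1) (exactly one): flask ∈ North.
(2): yoke ∉ Lower.
(3): only 3 candidates remain for Lower, so all are in.
Only one tray left: yoke ∈ North.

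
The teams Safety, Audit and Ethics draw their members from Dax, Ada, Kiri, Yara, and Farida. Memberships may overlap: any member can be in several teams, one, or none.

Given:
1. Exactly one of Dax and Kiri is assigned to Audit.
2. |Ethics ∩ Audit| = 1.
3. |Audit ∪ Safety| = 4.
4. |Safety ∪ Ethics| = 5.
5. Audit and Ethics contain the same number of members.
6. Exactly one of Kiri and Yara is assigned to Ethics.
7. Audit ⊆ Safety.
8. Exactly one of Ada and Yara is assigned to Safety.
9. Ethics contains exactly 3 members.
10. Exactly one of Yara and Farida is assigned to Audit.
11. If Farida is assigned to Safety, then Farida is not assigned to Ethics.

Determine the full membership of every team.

Safety = {Ada, Dax, Farida, Kiri}; Audit = {Ada, Farida, Kiri}; Ethics = {Ada, Dax, Yara}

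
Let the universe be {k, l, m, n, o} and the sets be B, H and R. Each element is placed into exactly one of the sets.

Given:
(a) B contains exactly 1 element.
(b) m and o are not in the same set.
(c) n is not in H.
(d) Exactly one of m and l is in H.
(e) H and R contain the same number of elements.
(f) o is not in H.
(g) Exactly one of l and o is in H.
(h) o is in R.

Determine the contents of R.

R = {n, o}

From (c): n ∉ H.
From (f): o ∉ H.
From (h): o ∈ R.
(b): m ∉ R.
(g) (exactly one): l ∈ H.
(d) (exactly one): m ∉ H.
Only one set left: m ∈ B.
(a): B already has 1, so the rest are out.
Only one set left: n ∈ R.
Suppose k ∈ R: no assignment then satisfies all the clues, so k ∉ R.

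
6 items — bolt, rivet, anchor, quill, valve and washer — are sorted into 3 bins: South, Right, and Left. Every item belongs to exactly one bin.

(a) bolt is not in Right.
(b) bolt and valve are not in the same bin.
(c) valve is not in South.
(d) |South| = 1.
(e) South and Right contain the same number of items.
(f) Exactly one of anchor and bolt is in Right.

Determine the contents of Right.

Right = {anchor}

From (a): bolt ∉ Right.
From (c): valve ∉ South.
(f) (exactly one): anchor ∈ Right.
Suppose rivet ∈ Right: no assignment then satisfies all the clues, so rivet ∉ Right.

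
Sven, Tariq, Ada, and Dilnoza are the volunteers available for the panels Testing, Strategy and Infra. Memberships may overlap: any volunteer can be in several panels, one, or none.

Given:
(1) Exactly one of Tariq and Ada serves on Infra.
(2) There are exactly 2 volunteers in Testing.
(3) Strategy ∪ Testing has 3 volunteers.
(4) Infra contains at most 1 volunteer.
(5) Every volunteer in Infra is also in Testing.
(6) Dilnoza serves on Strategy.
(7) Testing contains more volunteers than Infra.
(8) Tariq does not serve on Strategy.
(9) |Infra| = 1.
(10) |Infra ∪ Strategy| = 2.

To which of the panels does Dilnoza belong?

Dilnoza: Strategy

From (6): Dilnoza ∈ Strategy.
From (8): Tariq ∉ Strategy.
Suppose Dilnoza ∈ Testing: no assignment then satisfies all the clues, so Dilnoza ∉ Testing.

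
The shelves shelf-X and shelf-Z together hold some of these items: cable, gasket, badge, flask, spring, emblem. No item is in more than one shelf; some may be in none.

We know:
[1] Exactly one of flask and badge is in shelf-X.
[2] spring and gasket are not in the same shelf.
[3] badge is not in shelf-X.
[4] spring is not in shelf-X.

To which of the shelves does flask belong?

From (3): badge ∉ shelf-X.
From (4): spring ∉ shelf-X.
(1) (exactly one): flask ∈ shelf-X.

flask: shelf-X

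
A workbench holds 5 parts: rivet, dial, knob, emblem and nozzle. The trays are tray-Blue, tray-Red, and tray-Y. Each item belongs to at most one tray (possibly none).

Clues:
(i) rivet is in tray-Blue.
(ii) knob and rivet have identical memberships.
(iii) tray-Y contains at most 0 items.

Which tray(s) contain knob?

From (i): rivet ∈ tray-Blue.
(ii): knob matches rivet: knob ∈ tray-Blue.
(iii): tray-Y already has 0, so the rest are out.

knob: tray-Blue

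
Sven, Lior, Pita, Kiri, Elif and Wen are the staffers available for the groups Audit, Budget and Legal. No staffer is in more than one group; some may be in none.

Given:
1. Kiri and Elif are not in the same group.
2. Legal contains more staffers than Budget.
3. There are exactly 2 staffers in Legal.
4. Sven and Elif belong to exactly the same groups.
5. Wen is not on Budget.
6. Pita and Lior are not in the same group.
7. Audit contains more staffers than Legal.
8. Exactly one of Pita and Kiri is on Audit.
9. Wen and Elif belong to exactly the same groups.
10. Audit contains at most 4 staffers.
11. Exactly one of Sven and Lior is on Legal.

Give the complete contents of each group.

Audit = {Elif, Pita, Sven, Wen}; Budget = {}; Legal = {Kiri, Lior}

From (5): Wen ∉ Budget.
(9): Elif matches Wen: Elif ∉ Budget.
(4): Sven matches Elif: Sven ∉ Budget.
Suppose Sven ∉ Audit: no assignment then satisfies all the clues, so Sven ∈ Audit.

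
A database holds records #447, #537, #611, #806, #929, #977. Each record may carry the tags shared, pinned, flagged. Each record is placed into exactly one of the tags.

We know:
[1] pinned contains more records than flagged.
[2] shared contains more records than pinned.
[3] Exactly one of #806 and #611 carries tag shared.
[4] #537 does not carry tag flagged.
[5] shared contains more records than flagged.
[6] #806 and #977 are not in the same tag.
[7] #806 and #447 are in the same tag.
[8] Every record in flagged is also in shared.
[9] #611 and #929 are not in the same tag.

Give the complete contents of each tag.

shared = {#447, #537, #806, #929}; pinned = {#611, #977}; flagged = {}

From (4): #537 ∉ flagged.
Suppose #447 ∉ shared: no assignment then satisfies all the clues, so #447 ∈ shared.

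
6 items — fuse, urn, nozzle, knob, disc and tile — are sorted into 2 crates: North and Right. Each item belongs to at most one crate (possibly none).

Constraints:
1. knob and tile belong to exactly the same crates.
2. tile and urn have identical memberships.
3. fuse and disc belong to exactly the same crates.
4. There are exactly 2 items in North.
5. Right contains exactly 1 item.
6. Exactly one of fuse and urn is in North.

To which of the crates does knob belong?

knob: none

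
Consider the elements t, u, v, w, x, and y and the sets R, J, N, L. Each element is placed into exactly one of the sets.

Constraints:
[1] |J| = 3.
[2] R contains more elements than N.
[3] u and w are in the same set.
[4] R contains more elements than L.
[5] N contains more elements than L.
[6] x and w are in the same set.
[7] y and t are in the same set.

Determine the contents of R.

R = {t, y}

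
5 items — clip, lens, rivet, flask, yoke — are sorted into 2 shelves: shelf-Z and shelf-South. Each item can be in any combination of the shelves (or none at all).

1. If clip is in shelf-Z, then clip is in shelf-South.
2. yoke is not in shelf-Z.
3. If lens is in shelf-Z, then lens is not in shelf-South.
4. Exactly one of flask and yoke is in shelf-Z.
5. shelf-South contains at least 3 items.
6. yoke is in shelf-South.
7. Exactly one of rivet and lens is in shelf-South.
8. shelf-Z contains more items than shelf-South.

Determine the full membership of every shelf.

shelf-Z = {clip, flask, lens, rivet}; shelf-South = {clip, rivet, yoke}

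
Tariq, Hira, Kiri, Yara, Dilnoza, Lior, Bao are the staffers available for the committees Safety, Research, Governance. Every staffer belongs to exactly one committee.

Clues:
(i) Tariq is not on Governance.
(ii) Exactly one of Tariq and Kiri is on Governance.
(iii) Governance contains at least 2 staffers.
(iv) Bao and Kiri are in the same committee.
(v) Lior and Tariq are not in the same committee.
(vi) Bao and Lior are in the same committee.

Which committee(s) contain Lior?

Lior: Governance

From (i): Tariq ∉ Governance.
(ii) (exactly one): Kiri ∈ Governance.
(iv): Bao matches Kiri: Bao ∉ Safety.
(iv): Bao matches Kiri: Bao ∉ Research.
(iv): Bao matches Kiri: Bao ∈ Governance.
(vi): Lior matches Bao: Lior ∉ Safety.
(vi): Lior matches Bao: Lior ∉ Research.
(vi): Lior matches Bao: Lior ∈ Governance.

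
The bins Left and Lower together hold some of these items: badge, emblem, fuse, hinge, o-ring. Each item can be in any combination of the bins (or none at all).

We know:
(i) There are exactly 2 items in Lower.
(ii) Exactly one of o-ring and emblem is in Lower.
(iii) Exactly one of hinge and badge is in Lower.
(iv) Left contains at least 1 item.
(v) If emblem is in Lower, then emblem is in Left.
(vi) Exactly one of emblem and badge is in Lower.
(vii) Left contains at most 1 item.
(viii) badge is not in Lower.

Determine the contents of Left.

From (viii): badge ∉ Lower.
(iii) (exactly one): hinge ∈ Lower.
(vi) (exactly one): emblem ∈ Lower.
(i): Lower already has 2, so the rest are out.
(v): emblem ∈ Left.
(vii): Left already has 1, so the rest are out.

Left = {emblem}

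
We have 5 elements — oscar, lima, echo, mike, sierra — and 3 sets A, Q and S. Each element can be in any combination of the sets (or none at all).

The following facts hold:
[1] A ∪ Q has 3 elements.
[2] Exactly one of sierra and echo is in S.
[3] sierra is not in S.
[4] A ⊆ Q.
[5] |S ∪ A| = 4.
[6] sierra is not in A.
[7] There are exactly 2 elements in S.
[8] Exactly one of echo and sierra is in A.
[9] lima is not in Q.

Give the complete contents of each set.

A = {echo, mike, oscar}; Q = {echo, mike, oscar}; S = {echo, lima}

From (3): sierra ∉ S.
From (6): sierra ∉ A.
From (9): lima ∉ Q.
(2) (exactly one): echo ∈ S.
(4) contrapositive: lima ∉ A.
(8) (exactly one): echo ∈ A.
(4) with echo ∈ A: echo ∈ Q.
Suppose oscar ∉ A: no assignment then satisfies all the clues, so oscar ∈ A.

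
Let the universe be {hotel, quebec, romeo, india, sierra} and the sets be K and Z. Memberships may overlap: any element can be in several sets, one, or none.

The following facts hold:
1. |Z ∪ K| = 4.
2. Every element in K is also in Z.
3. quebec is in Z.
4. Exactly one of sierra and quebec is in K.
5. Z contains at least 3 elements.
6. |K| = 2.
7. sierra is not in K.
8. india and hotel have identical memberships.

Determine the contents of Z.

Z = {hotel, india, quebec, romeo}

From (3): quebec ∈ Z.
From (7): sierra ∉ K.
(4) (exactly one): quebec ∈ K.
Suppose hotel ∉ Z: no assignment then satisfies all the clues, so hotel ∈ Z.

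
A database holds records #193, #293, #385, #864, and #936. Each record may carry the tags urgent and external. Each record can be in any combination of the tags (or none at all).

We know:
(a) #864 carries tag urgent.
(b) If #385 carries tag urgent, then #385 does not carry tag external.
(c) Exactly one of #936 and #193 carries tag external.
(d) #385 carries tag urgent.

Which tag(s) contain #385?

#385: urgent

From (a): #864 ∈ urgent.
From (d): #385 ∈ urgent.
(b): #385 ∉ external.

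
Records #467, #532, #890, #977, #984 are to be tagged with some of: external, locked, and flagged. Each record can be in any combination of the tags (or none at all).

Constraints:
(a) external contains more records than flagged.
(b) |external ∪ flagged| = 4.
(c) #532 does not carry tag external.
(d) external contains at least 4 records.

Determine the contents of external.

external = {#467, #890, #977, #984}

From (c): #532 ∉ external.
(d): only 4 candidates remain for external, so all are in.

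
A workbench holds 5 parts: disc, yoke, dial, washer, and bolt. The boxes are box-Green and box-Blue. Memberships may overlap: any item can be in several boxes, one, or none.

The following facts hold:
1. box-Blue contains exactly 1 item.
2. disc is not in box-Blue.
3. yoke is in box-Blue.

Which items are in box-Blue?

box-Blue = {yoke}

From (2): disc ∉ box-Blue.
From (3): yoke ∈ box-Blue.
(1): box-Blue already has 1, so the rest are out.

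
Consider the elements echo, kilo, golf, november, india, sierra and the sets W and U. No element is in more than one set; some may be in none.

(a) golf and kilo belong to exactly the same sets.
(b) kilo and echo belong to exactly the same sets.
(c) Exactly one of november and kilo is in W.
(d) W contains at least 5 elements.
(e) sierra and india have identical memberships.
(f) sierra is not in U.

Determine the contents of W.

W = {echo, golf, india, kilo, sierra}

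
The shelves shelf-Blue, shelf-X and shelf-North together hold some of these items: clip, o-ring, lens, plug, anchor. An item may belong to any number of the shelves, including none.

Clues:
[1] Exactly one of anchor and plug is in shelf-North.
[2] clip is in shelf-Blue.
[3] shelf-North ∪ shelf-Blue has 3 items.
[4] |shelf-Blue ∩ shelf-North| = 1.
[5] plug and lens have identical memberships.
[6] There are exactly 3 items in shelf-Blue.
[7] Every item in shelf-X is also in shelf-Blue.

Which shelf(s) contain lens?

lens: none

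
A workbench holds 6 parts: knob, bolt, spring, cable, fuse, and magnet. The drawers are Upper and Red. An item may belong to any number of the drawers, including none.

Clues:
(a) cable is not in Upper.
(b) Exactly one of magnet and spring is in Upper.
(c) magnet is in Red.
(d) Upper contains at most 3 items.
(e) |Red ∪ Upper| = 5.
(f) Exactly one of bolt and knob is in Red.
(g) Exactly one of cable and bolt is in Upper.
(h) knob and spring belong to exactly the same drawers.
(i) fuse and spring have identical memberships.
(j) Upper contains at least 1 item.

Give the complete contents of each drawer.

Upper = {bolt, magnet}; Red = {fuse, knob, magnet, spring}

From (a): cable ∉ Upper.
From (c): magnet ∈ Red.
(g) (exactly one): bolt ∈ Upper.
Suppose knob ∈ Upper: no assignment then satisfies all the clues, so knob ∉ Upper.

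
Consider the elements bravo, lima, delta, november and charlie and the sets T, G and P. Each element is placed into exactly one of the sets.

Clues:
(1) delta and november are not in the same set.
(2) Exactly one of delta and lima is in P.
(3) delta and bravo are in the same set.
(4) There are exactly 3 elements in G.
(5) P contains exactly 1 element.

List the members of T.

T = {november}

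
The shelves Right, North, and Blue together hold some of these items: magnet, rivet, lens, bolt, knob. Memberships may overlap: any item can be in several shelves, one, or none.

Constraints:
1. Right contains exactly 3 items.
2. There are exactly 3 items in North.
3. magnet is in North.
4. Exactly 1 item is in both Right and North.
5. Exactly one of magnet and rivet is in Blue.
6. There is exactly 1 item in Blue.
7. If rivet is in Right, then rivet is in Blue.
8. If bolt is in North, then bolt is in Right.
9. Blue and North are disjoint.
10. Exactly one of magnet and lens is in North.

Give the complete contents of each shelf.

Right = {bolt, lens, rivet}; North = {bolt, knob, magnet}; Blue = {rivet}

From (3): magnet ∈ North.
(9) (disjoint): magnet ∉ Blue.
(10) (exactly one): lens ∉ North.
(5) (exactly one): rivet ∈ Blue.
(6): Blue already has 1, so the rest are out.
(9) (disjoint): rivet ∉ North.
(2): only 3 candidates remain for North, so all are in.
(8): bolt ∈ Right.
Suppose magnet ∈ Right: no assignment then satisfies all the clues, so magnet ∉ Right.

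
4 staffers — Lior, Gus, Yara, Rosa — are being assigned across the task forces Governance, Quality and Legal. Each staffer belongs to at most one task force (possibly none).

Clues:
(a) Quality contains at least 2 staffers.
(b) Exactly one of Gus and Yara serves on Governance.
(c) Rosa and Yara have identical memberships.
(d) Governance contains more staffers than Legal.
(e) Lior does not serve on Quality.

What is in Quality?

From (e): Lior ∉ Quality.
Suppose Gus ∈ Quality: no assignment then satisfies all the clues, so Gus ∉ Quality.

Quality = {Rosa, Yara}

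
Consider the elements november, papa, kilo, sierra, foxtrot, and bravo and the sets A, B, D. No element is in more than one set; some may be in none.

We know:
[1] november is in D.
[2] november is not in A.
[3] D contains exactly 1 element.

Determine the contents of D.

From (1): november ∈ D.
(3): D already has 1, so the rest are out.

D = {november}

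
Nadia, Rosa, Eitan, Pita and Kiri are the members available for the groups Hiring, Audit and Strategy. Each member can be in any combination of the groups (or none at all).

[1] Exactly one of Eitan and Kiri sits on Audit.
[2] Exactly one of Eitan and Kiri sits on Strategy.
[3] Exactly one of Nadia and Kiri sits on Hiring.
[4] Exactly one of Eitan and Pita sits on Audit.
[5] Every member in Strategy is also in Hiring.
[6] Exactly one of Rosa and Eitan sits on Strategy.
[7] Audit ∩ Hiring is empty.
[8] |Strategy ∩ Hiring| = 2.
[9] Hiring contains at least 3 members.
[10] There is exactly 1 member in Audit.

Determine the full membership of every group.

Hiring = {Kiri, Pita, Rosa}; Audit = {Eitan}; Strategy = {Kiri, Rosa}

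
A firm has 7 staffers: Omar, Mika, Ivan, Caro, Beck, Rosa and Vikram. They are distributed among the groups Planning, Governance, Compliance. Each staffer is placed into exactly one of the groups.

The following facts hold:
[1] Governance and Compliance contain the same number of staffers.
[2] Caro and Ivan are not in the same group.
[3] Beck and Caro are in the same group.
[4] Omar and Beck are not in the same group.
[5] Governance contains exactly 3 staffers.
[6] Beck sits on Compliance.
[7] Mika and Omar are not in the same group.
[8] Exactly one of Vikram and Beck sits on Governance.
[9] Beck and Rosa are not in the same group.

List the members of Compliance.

From (6): Beck ∈ Compliance.
(3): Caro matches Beck: Caro ∉ Planning.
(3): Caro matches Beck: Caro ∉ Governance.
(3): Caro matches Beck: Caro ∈ Compliance.
(4): Omar ∉ Compliance.
(8) (exactly one): Vikram ∈ Governance.
(9): Rosa ∉ Compliance.
(2): Ivan ∉ Compliance.
Suppose Mika ∉ Compliance: no assignment then satisfies all the clues, so Mika ∈ Compliance.

Compliance = {Beck, Caro, Mika}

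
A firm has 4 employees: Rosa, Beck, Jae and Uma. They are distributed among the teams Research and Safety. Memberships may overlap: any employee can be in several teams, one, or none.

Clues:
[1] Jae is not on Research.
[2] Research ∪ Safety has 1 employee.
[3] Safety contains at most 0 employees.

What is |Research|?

1

From (1): Jae ∉ Research.
(3): Safety already has 0, so the rest are out.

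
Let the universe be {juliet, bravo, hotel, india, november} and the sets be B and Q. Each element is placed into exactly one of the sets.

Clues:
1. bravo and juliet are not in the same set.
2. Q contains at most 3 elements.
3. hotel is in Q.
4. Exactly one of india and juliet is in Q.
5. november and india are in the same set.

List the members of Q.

Q = {hotel, juliet}

From (3): hotel ∈ Q.
Suppose juliet ∉ Q: no assignment then satisfies all the clues, so juliet ∈ Q.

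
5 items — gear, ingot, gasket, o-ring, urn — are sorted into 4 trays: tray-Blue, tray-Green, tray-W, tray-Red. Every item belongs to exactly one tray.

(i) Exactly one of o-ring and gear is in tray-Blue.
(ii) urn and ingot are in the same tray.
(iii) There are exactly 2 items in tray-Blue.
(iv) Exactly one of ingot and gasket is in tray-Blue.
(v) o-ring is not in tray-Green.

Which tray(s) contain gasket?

gasket: tray-Blue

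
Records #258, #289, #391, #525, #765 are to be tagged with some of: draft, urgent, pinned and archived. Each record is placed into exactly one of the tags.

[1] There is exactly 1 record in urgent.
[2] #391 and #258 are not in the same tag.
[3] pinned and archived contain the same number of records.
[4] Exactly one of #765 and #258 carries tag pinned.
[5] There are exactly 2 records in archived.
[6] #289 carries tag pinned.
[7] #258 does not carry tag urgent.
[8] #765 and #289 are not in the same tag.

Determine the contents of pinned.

From (6): #289 ∈ pinned.
From (7): #258 ∉ urgent.
(8): #765 ∉ pinned.
(4) (exactly one): #258 ∈ pinned.
(2): #391 ∉ pinned.
Suppose #525 ∈ pinned: no assignment then satisfies all the clues, so #525 ∉ pinned.

pinned = {#258, #289}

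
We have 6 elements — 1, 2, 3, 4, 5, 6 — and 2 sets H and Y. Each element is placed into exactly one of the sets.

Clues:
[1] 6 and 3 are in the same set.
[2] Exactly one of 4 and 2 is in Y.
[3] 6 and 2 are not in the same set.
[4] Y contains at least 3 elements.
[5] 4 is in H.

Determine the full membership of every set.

From (5): 4 ∈ H.
(2) (exactly one): 2 ∈ Y.
(3): 6 ∉ Y.
Only one set left: 6 ∈ H.
(1): 3 matches 6: 3 ∈ H.
(4): only 3 candidates remain for Y, so all are in.

H = {3, 4, 6}; Y = {1, 2, 5}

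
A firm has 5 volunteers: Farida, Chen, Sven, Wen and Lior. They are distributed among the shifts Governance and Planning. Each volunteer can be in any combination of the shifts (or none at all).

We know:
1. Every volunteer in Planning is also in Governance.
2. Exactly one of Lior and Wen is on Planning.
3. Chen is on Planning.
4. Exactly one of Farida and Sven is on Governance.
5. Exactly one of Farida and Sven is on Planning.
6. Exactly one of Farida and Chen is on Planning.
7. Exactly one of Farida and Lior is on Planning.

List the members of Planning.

Planning = {Chen, Lior, Sven}

From (3): Chen ∈ Planning.
(1) with Chen ∈ Planning: Chen ∈ Governance.
(6) (exactly one): Farida ∉ Planning.
(7) (exactly one): Lior ∈ Planning.
(1) with Lior ∈ Planning: Lior ∈ Governance.
(2) (exactly one): Wen ∉ Planning.
(5) (exactly one): Sven ∈ Planning.
(1) with Sven ∈ Planning: Sven ∈ Governance.
(4) (exactly one): Farida ∉ Governance.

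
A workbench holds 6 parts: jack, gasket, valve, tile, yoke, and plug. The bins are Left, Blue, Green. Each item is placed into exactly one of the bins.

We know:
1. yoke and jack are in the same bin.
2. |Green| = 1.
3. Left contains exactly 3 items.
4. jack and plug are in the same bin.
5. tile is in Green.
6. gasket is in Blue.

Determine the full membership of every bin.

Left = {jack, plug, yoke}; Blue = {gasket, valve}; Green = {tile}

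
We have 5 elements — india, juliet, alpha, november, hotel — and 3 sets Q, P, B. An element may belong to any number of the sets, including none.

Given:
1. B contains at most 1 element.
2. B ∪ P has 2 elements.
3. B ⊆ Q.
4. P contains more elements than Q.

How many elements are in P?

2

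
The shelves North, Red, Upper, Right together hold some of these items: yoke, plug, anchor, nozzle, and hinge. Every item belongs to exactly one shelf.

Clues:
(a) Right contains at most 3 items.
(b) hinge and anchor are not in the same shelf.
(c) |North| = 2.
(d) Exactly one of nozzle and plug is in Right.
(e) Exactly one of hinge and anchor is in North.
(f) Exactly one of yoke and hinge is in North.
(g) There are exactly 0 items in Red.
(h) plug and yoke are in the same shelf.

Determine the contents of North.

North = {hinge, nozzle}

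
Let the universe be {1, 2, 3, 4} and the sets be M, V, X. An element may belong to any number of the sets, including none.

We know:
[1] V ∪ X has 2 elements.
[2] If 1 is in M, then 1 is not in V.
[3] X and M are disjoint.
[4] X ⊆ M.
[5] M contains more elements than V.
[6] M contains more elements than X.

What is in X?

X = {}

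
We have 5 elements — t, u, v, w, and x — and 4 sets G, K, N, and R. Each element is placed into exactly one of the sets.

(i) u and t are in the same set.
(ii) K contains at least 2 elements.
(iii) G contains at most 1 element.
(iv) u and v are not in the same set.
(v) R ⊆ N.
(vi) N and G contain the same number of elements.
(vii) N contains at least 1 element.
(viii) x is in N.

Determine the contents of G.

G = {v}

From (viii): x ∈ N.
Suppose t ∈ G: no assignment then satisfies all the clues, so t ∉ G.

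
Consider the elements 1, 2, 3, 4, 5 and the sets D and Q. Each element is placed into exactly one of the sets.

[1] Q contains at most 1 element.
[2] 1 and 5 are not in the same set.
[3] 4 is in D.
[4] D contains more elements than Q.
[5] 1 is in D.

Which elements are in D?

From (3): 4 ∈ D.
From (5): 1 ∈ D.
(2): 5 ∉ D.
Only one set left: 5 ∈ Q.
(1): Q already has 1, so the rest are out.
Only one set left: 2 ∈ D.
Only one set left: 3 ∈ D.

D = {1, 2, 3, 4}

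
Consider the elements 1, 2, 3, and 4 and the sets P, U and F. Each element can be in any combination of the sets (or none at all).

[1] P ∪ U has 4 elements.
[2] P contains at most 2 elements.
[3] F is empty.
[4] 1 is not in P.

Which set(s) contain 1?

1: U

From (4): 1 ∉ P.
(3): F already has 0, so the rest are out.
Suppose 1 ∉ U: no assignment then satisfies all the clues, so 1 ∈ U.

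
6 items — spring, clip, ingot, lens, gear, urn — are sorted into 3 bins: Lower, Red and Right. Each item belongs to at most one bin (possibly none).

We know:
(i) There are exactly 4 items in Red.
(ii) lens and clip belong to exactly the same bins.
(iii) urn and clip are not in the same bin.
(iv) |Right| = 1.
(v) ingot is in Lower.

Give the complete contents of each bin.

Lower = {ingot}; Red = {clip, gear, lens, spring}; Right = {urn}

From (v): ingot ∈ Lower.
Suppose spring ∈ Lower: no assignment then satisfies all the clues, so spring ∉ Lower.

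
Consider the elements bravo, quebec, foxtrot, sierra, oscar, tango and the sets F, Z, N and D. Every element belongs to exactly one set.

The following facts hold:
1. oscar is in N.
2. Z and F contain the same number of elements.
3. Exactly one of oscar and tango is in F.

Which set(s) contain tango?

tango: F

From (1): oscar ∈ N.
(3) (exactly one): tango ∈ F.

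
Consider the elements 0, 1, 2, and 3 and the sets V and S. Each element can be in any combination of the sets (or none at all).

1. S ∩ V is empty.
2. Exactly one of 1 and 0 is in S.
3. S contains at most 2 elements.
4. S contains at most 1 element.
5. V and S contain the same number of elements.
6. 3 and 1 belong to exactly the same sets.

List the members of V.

V = {2}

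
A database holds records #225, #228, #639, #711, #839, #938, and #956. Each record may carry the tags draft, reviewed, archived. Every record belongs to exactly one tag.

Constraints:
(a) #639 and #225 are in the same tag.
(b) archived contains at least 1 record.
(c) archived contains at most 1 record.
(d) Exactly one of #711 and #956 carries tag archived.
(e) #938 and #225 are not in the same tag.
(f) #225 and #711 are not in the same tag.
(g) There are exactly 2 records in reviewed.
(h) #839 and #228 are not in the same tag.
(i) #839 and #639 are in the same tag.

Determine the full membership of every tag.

draft = {#225, #639, #839, #956}; reviewed = {#228, #938}; archived = {#711}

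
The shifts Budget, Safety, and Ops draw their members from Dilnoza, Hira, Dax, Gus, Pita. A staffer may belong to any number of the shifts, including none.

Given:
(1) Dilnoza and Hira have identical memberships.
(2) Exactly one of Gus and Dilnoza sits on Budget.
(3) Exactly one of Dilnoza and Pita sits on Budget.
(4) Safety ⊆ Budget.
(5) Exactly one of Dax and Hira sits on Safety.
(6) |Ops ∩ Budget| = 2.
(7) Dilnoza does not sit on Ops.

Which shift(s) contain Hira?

Hira: none

From (7): Dilnoza ∉ Ops.
(1): Hira matches Dilnoza: Hira ∉ Ops.
Suppose Hira ∈ Budget: no assignment then satisfies all the clues, so Hira ∉ Budget.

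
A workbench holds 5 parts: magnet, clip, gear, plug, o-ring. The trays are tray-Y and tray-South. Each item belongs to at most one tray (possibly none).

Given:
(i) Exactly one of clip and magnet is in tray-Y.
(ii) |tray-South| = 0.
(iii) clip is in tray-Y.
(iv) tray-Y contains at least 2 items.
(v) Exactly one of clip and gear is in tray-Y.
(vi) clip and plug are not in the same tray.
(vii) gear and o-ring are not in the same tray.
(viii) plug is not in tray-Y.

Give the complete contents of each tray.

tray-Y = {clip, o-ring}; tray-South = {}

From (iii): clip ∈ tray-Y.
From (viii): plug ∉ tray-Y.
(i) (exactly one): magnet ∉ tray-Y.
(ii): tray-South already has 0, so the rest are out.
(v) (exactly one): gear ∉ tray-Y.
(iv): only 2 candidates remain for tray-Y, so all are in.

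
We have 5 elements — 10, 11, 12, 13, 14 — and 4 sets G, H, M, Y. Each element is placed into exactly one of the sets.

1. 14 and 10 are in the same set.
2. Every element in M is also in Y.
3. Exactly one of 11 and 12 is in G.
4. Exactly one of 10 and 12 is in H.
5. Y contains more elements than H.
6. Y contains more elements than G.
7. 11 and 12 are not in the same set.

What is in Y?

Y = {10, 13, 14}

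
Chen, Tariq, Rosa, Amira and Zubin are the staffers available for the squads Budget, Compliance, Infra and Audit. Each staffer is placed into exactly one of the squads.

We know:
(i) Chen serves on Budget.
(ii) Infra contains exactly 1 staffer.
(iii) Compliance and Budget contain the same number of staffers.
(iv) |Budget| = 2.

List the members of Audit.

Audit = {}

From (i): Chen ∈ Budget.
Suppose Tariq ∈ Audit: no assignment then satisfies all the clues, so Tariq ∉ Audit.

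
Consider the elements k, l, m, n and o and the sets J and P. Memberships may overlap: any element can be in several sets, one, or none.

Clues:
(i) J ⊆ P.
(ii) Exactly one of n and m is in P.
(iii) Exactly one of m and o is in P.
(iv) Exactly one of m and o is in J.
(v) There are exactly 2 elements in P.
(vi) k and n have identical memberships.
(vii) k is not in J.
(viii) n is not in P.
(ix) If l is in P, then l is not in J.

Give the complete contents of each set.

From (vii): k ∉ J.
From (viii): n ∉ P.
(i) contrapositive: n ∉ J.
(ii) (exactly one): m ∈ P.
(iii) (exactly one): o ∉ P.
(vi): k matches n: k ∉ P.
(i) contrapositive: o ∉ J.
(iv) (exactly one): m ∈ J.
(v): only 2 candidates remain for P, so all are in.
(ix): l ∉ J.

J = {m}; P = {l, m}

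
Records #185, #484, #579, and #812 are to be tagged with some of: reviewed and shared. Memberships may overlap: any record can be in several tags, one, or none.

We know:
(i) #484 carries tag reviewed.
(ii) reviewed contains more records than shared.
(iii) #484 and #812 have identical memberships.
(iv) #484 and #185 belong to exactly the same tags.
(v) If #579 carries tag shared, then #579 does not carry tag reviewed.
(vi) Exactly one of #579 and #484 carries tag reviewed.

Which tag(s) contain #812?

#812: reviewed

From (i): #484 ∈ reviewed.
(iii): #812 matches #484: #812 ∈ reviewed.
(iv): #185 matches #484: #185 ∈ reviewed.
(vi) (exactly one): #579 ∉ reviewed.
Suppose #812 ∈ shared: no assignment then satisfies all the clues, so #812 ∉ shared.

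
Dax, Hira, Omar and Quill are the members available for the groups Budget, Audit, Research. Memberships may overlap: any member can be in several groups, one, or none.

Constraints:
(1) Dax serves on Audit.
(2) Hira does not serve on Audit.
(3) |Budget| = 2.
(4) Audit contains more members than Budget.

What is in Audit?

Audit = {Dax, Omar, Quill}

From (1): Dax ∈ Audit.
From (2): Hira ∉ Audit.
Suppose Omar ∉ Audit: no assignment then satisfies all the clues, so Omar ∈ Audit.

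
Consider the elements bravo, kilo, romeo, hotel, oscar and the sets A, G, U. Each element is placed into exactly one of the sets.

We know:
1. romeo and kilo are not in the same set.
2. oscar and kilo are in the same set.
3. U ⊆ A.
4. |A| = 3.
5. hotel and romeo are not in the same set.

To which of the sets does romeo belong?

romeo: G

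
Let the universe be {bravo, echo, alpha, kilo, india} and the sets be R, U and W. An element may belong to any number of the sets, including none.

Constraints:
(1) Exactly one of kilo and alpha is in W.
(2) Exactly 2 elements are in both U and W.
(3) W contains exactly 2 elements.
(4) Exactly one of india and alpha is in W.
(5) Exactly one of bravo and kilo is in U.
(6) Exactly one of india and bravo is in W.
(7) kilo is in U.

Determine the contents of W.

W = {india, kilo}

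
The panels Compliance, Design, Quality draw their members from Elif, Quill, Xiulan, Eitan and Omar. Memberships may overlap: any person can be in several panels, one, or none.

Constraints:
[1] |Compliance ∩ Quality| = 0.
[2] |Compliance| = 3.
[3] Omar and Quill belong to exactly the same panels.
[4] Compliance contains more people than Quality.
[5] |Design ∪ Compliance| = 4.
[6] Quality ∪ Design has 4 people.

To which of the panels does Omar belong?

Omar: Compliance, Design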